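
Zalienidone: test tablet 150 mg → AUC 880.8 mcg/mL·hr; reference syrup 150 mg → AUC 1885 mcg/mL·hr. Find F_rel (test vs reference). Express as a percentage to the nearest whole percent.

F_rel = 47%

F_rel = (AUC_test/D_test) / (AUC_ref/D_ref)
      = (880.8/150) / (1885/150)
      = 5.872 / 12.5667 = 0.4673 = 46.73%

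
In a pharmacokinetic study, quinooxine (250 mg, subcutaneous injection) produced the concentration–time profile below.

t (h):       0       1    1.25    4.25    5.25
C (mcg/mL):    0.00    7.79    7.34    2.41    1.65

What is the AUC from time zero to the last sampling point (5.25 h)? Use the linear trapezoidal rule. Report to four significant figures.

Trapezoidal AUC_0→5.25:
  [0→1]: (0.00+7.79)/2 × 1 = 3.895
  [1→1.25]: (7.79+7.34)/2 × 0.25 = 1.89125
  [1.25→4.25]: (7.34+2.41)/2 × 3 = 14.625
  [4.25→5.25]: (2.41+1.65)/2 × 1 = 2.03
  Sum = 22.44125 mcg/mL·h

AUC = 22.44 mcg/mL·h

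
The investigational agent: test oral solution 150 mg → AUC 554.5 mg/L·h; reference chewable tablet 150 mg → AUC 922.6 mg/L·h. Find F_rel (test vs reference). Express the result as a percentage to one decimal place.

F_rel = 60.1%

F_rel = (AUC_test/D_test) / (AUC_ref/D_ref)
      = (554.5/150) / (922.6/150)
      = 3.69667 / 6.15067 = 0.6010 = 60.10%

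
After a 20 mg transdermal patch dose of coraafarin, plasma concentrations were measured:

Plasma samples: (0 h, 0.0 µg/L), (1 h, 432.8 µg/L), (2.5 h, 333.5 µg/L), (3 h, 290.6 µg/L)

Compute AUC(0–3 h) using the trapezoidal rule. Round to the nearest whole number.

AUC = 947 µg/L·h

Trapezoidal AUC_0→3:
  [0→1]: (0.0+432.8)/2 × 1 = 216.4
  [1→2.5]: (432.8+333.5)/2 × 1.5 = 574.725
  [2.5→3]: (333.5+290.6)/2 × 0.5 = 156.025
  Sum = 947.15 µg/L·h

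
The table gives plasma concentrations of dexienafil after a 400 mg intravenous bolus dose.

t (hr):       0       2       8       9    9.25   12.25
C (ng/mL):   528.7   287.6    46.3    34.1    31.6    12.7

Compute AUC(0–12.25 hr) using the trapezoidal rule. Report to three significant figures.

AUC = 1930 ng/mL·hr

Trapezoidal AUC_0→12.25:
  [0→2]: (528.7+287.6)/2 × 2 = 816.3
  [2→8]: (287.6+46.3)/2 × 6 = 1001.7
  [8→9]: (46.3+34.1)/2 × 1 = 40.2
  [9→9.25]: (34.1+31.6)/2 × 0.25 = 8.2125
  [9.25→12.25]: (31.6+12.7)/2 × 3 = 66.45
  Sum = 1932.8625 ng/mL·hr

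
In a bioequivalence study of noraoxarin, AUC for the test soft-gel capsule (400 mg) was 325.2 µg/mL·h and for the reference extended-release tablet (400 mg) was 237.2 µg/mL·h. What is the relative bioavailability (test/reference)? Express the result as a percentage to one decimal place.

F_rel = 137.1%

F_rel = (AUC_test/D_test) / (AUC_ref/D_ref)
      = (325.2/400) / (237.2/400)
      = 0.813 / 0.593 = 1.3710 = 137.10%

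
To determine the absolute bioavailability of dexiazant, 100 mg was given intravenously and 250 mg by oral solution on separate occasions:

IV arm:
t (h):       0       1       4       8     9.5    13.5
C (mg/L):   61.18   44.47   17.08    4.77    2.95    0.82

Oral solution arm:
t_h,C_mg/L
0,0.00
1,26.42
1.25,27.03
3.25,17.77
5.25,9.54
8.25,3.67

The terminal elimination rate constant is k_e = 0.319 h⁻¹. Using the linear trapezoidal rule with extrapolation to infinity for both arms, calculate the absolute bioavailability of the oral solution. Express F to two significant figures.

Trapezoidal AUC_0→13.5 (IV):
  [0→1]: (61.18+44.47)/2 × 1 = 52.825
  [1→4]: (44.47+17.08)/2 × 3 = 92.325
  [4→8]: (17.08+4.77)/2 × 4 = 43.7
  [8→9.5]: (4.77+2.95)/2 × 1.5 = 5.79
  [9.5→13.5]: (2.95+0.82)/2 × 4 = 7.54
  Sum = 202.18 mg/L·h
IV tail: 0.82/0.319 = 2.571; AUC_iv,0→∞ = 202.18 + 2.571 = 204.751 mg/L·h
Trapezoidal AUC_0→8.25 (oral solution):
  [0→1]: (0.00+26.42)/2 × 1 = 13.21
  [1→1.25]: (26.42+27.03)/2 × 0.25 = 6.68125
  [1.25→3.25]: (27.03+17.77)/2 × 2 = 44.8
  [3.25→5.25]: (17.77+9.54)/2 × 2 = 27.31
  [5.25→8.25]: (9.54+3.67)/2 × 3 = 19.815
  Sum = 111.81625 mg/L·h
oral solution tail: 3.67/0.319 = 11.505; AUC_ev,0→∞ = 111.81625 + 11.505 = 123.32125 mg/L·h
F = (AUC_ev/D_ev)/(AUC_iv/D_iv) = (123.32125/250)/(204.751/100) = 0.493285/2.04751 = 0.2409

F = 0.24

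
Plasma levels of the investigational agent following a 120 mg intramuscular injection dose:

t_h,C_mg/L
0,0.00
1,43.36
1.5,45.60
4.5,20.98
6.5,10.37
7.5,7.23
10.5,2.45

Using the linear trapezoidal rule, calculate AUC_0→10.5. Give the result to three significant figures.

AUC = 198 mg/L·h

Trapezoidal AUC_0→10.5:
  [0→1]: (0.00+43.36)/2 × 1 = 21.68
  [1→1.5]: (43.36+45.60)/2 × 0.5 = 22.24
  [1.5→4.5]: (45.60+20.98)/2 × 3 = 99.87
  [4.5→6.5]: (20.98+10.37)/2 × 2 = 31.35
  [6.5→7.5]: (10.37+7.23)/2 × 1 = 8.8
  [7.5→10.5]: (7.23+2.45)/2 × 3 = 14.52
  Sum = 198.46 mg/L·h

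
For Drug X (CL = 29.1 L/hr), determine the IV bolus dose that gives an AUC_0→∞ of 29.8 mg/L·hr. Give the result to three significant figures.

Dose_iv = CL × AUC_0→∞
     = 29.1 × 29.8 = 867.18 mg

Dose = 867 mg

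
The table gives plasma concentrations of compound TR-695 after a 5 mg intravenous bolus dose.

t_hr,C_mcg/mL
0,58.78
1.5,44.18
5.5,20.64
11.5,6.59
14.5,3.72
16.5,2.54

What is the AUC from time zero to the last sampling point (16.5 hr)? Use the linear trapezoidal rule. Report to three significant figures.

Trapezoidal AUC_0→16.5:
  [0→1.5]: (58.78+44.18)/2 × 1.5 = 77.22
  [1.5→5.5]: (44.18+20.64)/2 × 4 = 129.64
  [5.5→11.5]: (20.64+6.59)/2 × 6 = 81.69
  [11.5→14.5]: (6.59+3.72)/2 × 3 = 15.465
  [14.5→16.5]: (3.72+2.54)/2 × 2 = 6.26
  Sum = 310.275 mcg/mL·hr

AUC = 310 mcg/mL·hr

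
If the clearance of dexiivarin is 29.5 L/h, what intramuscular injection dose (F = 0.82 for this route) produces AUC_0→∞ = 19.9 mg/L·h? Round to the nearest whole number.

Dose = CL × AUC_0→∞ / F
     = 29.5 × 19.9 / 0.82 = 715.915 mg

Dose = 716 mg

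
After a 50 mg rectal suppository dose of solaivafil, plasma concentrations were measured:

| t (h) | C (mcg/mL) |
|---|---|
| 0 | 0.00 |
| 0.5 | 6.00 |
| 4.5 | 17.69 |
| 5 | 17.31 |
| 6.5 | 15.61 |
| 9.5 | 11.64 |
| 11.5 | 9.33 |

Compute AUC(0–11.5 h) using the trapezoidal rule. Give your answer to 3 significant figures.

Trapezoidal AUC_0→11.5:
  [0→0.5]: (0.00+6.00)/2 × 0.5 = 1.5
  [0.5→4.5]: (6.00+17.69)/2 × 4 = 47.38
  [4.5→5]: (17.69+17.31)/2 × 0.5 = 8.75
  [5→6.5]: (17.31+15.61)/2 × 1.5 = 24.69
  [6.5→9.5]: (15.61+11.64)/2 × 3 = 40.875
  [9.5→11.5]: (11.64+9.33)/2 × 2 = 20.97
  Sum = 144.165 mcg/mL·h

AUC = 144 mcg/mL·h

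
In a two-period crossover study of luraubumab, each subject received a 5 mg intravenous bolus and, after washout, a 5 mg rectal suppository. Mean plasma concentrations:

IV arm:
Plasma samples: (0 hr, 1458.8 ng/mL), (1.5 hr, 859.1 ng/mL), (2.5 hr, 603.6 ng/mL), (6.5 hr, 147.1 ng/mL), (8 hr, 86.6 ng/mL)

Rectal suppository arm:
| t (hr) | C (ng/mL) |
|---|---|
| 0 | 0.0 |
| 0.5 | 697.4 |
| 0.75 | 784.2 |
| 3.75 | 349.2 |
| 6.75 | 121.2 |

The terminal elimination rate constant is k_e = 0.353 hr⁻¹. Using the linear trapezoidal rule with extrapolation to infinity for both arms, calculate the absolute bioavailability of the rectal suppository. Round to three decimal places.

F = 0.708

Trapezoidal AUC_0→8 (IV):
  [0→1.5]: (1458.8+859.1)/2 × 1.5 = 1738.425
  [1.5→2.5]: (859.1+603.6)/2 × 1 = 731.35
  [2.5→6.5]: (603.6+147.1)/2 × 4 = 1501.4
  [6.5→8]: (147.1+86.6)/2 × 1.5 = 175.275
  Sum = 4146.45 ng/mL·hr
IV tail: 86.6/0.353 = 245.326; AUC_iv,0→∞ = 4146.45 + 245.326 = 4391.776 ng/mL·hr
Trapezoidal AUC_0→6.75 (rectal suppository):
  [0→0.5]: (0.0+697.4)/2 × 0.5 = 174.35
  [0.5→0.75]: (697.4+784.2)/2 × 0.25 = 185.2
  [0.75→3.75]: (784.2+349.2)/2 × 3 = 1700.1
  [3.75→6.75]: (349.2+121.2)/2 × 3 = 705.6
  Sum = 2765.25 ng/mL·hr
rectal suppository tail: 121.2/0.353 = 343.343; AUC_ev,0→∞ = 2765.25 + 343.343 = 3108.593 ng/mL·hr
F = (AUC_ev/D_ev)/(AUC_iv/D_iv) = (3108.593/5)/(4391.776/5) = 621.7186/878.3552 = 0.7078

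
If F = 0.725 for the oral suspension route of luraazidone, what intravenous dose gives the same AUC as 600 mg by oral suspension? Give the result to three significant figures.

D_iv = 435 mg

Systemic exposure from an extravascular dose = F × D_ev, so the equivalent IV dose is F × D_ev.
D_iv = F × D_ev = 0.725 × 600 = 435 mg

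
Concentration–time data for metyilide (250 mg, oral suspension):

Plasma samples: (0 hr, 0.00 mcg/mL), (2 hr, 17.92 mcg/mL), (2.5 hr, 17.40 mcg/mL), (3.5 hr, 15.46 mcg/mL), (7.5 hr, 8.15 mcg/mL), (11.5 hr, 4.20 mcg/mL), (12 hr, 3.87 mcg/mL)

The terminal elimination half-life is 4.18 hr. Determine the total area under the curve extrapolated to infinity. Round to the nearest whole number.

Trapezoidal AUC_0→12:
  [0→2]: (0.00+17.92)/2 × 2 = 17.92
  [2→2.5]: (17.92+17.40)/2 × 0.5 = 8.83
  [2.5→3.5]: (17.40+15.46)/2 × 1 = 16.43
  [3.5→7.5]: (15.46+8.15)/2 × 4 = 47.22
  [7.5→11.5]: (8.15+4.20)/2 × 4 = 24.7
  [11.5→12]: (4.20+3.87)/2 × 0.5 = 2.0175
  Sum = 117.1175 mcg/mL·hr
k_e = ln2 / t½ = 0.693147 / 4.18 = 0.1658 hr^-1
Extrapolated tail: C_last / k_e = 3.87 / 0.1658 = 23.341
AUC_0→∞ = 117.1175 + 23.341 = 140.4585 mcg/mL·hr

AUC = 140 mcg/mL·hr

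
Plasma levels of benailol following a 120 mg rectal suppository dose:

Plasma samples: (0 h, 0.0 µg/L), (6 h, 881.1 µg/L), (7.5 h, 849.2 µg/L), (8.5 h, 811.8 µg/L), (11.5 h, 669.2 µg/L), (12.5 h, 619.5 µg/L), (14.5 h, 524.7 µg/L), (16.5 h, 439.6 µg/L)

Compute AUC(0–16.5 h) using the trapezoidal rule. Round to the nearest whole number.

Trapezoidal AUC_0→16.5:
  [0→6]: (0.0+881.1)/2 × 6 = 2643.3
  [6→7.5]: (881.1+849.2)/2 × 1.5 = 1297.725
  [7.5→8.5]: (849.2+811.8)/2 × 1 = 830.5
  [8.5→11.5]: (811.8+669.2)/2 × 3 = 2221.5
  [11.5→12.5]: (669.2+619.5)/2 × 1 = 644.35
  [12.5→14.5]: (619.5+524.7)/2 × 2 = 1144.2
  [14.5→16.5]: (524.7+439.6)/2 × 2 = 964.3
  Sum = 9745.875 µg/L·h

AUC = 9746 µg/L·h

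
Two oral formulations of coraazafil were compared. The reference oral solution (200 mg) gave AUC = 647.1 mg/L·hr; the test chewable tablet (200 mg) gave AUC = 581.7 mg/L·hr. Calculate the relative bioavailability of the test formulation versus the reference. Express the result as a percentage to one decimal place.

F_rel = 89.9%

F_rel = (AUC_test/D_test) / (AUC_ref/D_ref)
      = (581.7/200) / (647.1/200)
      = 2.9085 / 3.2355 = 0.8989 = 89.89%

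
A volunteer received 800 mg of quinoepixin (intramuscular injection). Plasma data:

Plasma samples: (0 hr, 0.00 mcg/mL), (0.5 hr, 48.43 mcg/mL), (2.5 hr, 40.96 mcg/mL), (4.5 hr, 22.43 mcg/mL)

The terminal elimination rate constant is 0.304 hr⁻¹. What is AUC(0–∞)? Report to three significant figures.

AUC = 239 mcg/mL·hr

Trapezoidal AUC_0→4.5:
  [0→0.5]: (0.00+48.43)/2 × 0.5 = 12.1075
  [0.5→2.5]: (48.43+40.96)/2 × 2 = 89.39
  [2.5→4.5]: (40.96+22.43)/2 × 2 = 63.39
  Sum = 164.8875 mcg/mL·hr
Extrapolated tail: C_last / k_e = 22.43 / 0.304 = 73.783
AUC_0→∞ = 164.8875 + 73.783 = 238.6705 mcg/mL·hr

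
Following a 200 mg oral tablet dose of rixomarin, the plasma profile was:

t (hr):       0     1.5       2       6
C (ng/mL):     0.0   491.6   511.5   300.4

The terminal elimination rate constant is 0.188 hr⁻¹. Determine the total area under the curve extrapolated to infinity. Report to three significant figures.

Trapezoidal AUC_0→6:
  [0→1.5]: (0.0+491.6)/2 × 1.5 = 368.7
  [1.5→2]: (491.6+511.5)/2 × 0.5 = 250.775
  [2→6]: (511.5+300.4)/2 × 4 = 1623.8
  Sum = 2243.275 ng/mL·hr
Extrapolated tail: C_last / k_e = 300.4 / 0.188 = 1597.872
AUC_0→∞ = 2243.275 + 1597.872 = 3841.147 ng/mL·hr

AUC = 3840 ng/mL·hr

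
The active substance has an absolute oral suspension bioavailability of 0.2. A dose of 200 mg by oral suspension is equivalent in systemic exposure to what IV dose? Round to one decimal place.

Systemic exposure from an extravascular dose = F × D_ev, so the equivalent IV dose is F × D_ev.
D_iv = F × D_ev = 0.2 × 200 = 40 mg

D_iv = 40.0 mg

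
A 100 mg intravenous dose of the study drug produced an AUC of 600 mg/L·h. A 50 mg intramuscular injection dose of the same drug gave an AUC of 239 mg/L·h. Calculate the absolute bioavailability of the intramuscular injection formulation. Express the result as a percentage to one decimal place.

F = (AUC_ev / D_ev) / (AUC_iv / D_iv)
  = (239/50) / (600/100)
  = 4.78 / 6 = 0.7967
  = 79.67%

F = 79.7%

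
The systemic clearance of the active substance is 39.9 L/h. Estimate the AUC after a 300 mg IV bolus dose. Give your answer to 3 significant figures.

AUC = 7.52 mg/L·h

AUC_0→∞ = Dose_iv / CL
        = 300 / 39.9 = 7.5188 mg/L·h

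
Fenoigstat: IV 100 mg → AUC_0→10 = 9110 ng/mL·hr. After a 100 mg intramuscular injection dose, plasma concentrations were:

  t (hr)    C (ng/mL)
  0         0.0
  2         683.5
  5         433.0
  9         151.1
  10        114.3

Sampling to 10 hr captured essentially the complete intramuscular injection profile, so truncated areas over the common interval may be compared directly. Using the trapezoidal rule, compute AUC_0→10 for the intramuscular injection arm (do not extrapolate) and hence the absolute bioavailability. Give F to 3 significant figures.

F = 0.402

Trapezoidal AUC_0→10 (intramuscular injection):
  [0→2]: (0.0+683.5)/2 × 2 = 683.5
  [2→5]: (683.5+433.0)/2 × 3 = 1674.75
  [5→9]: (433.0+151.1)/2 × 4 = 1168.2
  [9→10]: (151.1+114.3)/2 × 1 = 132.7
  Sum = 3659.15 ng/mL·hr
F = (AUC_ev/D_ev)/(AUC_iv/D_iv) = (3659.15/100)/(9110/100) = 36.5915/91.1 = 0.4017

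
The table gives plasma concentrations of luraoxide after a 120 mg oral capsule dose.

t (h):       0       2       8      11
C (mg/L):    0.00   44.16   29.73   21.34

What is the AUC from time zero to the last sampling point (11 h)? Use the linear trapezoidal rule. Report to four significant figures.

AUC = 342.4 mg/L·h

Trapezoidal AUC_0→11:
  [0→2]: (0.00+44.16)/2 × 2 = 44.16
  [2→8]: (44.16+29.73)/2 × 6 = 221.67
  [8→11]: (29.73+21.34)/2 × 3 = 76.605
  Sum = 342.435 mg/L·h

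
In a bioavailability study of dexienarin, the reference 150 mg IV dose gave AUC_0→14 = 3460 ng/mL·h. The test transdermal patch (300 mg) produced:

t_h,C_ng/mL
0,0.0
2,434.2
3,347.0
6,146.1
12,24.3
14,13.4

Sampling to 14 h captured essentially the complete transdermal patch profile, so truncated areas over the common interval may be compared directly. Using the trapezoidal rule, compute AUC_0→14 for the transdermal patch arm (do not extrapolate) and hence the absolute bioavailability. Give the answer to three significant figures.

Trapezoidal AUC_0→14 (transdermal patch):
  [0→2]: (0.0+434.2)/2 × 2 = 434.2
  [2→3]: (434.2+347.0)/2 × 1 = 390.6
  [3→6]: (347.0+146.1)/2 × 3 = 739.65
  [6→12]: (146.1+24.3)/2 × 6 = 511.2
  [12→14]: (24.3+13.4)/2 × 2 = 37.7
  Sum = 2113.35 ng/mL·h
F = (AUC_ev/D_ev)/(AUC_iv/D_iv) = (2113.35/300)/(3460/150) = 7.0445/23.0667 = 0.3054

F = 0.305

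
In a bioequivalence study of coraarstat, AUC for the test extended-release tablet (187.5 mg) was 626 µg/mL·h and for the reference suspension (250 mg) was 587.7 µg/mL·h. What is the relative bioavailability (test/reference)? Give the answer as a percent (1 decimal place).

F_rel = 142.0%

F_rel = (AUC_test/D_test) / (AUC_ref/D_ref)
      = (626/187.5) / (587.7/250)
      = 3.33867 / 2.3508 = 1.4202 = 142.02%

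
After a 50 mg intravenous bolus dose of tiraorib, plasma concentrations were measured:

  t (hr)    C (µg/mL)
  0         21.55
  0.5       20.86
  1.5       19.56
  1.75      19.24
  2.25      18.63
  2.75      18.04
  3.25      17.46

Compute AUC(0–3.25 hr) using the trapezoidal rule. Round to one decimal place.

Trapezoidal AUC_0→3.25:
  [0→0.5]: (21.55+20.86)/2 × 0.5 = 10.6025
  [0.5→1.5]: (20.86+19.56)/2 × 1 = 20.21
  [1.5→1.75]: (19.56+19.24)/2 × 0.25 = 4.85
  [1.75→2.25]: (19.24+18.63)/2 × 0.5 = 9.4675
  [2.25→2.75]: (18.63+18.04)/2 × 0.5 = 9.1675
  [2.75→3.25]: (18.04+17.46)/2 × 0.5 = 8.875
  Sum = 63.1725 µg/mL·hr

AUC = 63.2 µg/mL·hr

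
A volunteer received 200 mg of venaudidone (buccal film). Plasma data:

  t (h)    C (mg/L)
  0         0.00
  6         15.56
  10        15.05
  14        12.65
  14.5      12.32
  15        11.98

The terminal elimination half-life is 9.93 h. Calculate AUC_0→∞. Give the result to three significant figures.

Trapezoidal AUC_0→15:
  [0→6]: (0.00+15.56)/2 × 6 = 46.68
  [6→10]: (15.56+15.05)/2 × 4 = 61.22
  [10→14]: (15.05+12.65)/2 × 4 = 55.4
  [14→14.5]: (12.65+12.32)/2 × 0.5 = 6.2425
  [14.5→15]: (12.32+11.98)/2 × 0.5 = 6.075
  Sum = 175.6175 mg/L·h
k_e = ln2 / t½ = 0.693147 / 9.93 = 0.0698 h^-1
Extrapolated tail: C_last / k_e = 11.98 / 0.0698 = 171.633
AUC_0→∞ = 175.6175 + 171.633 = 347.2505 mg/L·h

AUC = 347 mg/L·h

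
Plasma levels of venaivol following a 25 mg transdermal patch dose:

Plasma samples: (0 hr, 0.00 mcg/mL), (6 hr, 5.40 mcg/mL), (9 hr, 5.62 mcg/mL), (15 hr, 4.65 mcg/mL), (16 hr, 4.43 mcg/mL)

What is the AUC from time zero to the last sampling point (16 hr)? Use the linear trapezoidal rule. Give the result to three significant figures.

AUC = 68.1 mcg/mL·hr

Trapezoidal AUC_0→16:
  [0→6]: (0.00+5.40)/2 × 6 = 16.2
  [6→9]: (5.40+5.62)/2 × 3 = 16.53
  [9→15]: (5.62+4.65)/2 × 6 = 30.81
  [15→16]: (4.65+4.43)/2 × 1 = 4.54
  Sum = 68.08 mcg/mL·hr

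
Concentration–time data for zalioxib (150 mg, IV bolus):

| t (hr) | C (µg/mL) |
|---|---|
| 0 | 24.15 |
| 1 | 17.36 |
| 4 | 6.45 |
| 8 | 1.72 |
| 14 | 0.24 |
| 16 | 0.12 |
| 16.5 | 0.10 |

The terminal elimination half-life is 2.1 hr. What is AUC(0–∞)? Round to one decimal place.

AUC = 79.4 µg/mL·hr

Trapezoidal AUC_0→16.5:
  [0→1]: (24.15+17.36)/2 × 1 = 20.755
  [1→4]: (17.36+6.45)/2 × 3 = 35.715
  [4→8]: (6.45+1.72)/2 × 4 = 16.34
  [8→14]: (1.72+0.24)/2 × 6 = 5.88
  [14→16]: (0.24+0.12)/2 × 2 = 0.36
  [16→16.5]: (0.12+0.10)/2 × 0.5 = 0.055
  Sum = 79.105 µg/mL·hr
k_e = ln2 / t½ = 0.693147 / 2.1 = 0.3301 hr^-1
Extrapolated tail: C_last / k_e = 0.10 / 0.3301 = 0.303
AUC_0→∞ = 79.105 + 0.303 = 79.408 µg/mL·hr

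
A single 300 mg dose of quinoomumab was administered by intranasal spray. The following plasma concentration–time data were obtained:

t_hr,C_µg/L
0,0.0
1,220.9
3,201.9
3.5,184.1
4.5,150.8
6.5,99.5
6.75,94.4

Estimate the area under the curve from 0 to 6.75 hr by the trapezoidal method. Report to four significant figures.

Trapezoidal AUC_0→6.75:
  [0→1]: (0.0+220.9)/2 × 1 = 110.45
  [1→3]: (220.9+201.9)/2 × 2 = 422.8
  [3→3.5]: (201.9+184.1)/2 × 0.5 = 96.5
  [3.5→4.5]: (184.1+150.8)/2 × 1 = 167.45
  [4.5→6.5]: (150.8+99.5)/2 × 2 = 250.3
  [6.5→6.75]: (99.5+94.4)/2 × 0.25 = 24.2375
  Sum = 1071.7375 µg/L·hr

AUC = 1072 µg/L·hr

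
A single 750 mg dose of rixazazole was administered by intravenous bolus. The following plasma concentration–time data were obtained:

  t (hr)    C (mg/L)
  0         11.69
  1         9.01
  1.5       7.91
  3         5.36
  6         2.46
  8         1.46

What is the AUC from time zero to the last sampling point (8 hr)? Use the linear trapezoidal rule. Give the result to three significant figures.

AUC = 40.2 mg/L·hr

Trapezoidal AUC_0→8:
  [0→1]: (11.69+9.01)/2 × 1 = 10.35
  [1→1.5]: (9.01+7.91)/2 × 0.5 = 4.23
  [1.5→3]: (7.91+5.36)/2 × 1.5 = 9.9525
  [3→6]: (5.36+2.46)/2 × 3 = 11.73
  [6→8]: (2.46+1.46)/2 × 2 = 3.92
  Sum = 40.1825 mg/L·hr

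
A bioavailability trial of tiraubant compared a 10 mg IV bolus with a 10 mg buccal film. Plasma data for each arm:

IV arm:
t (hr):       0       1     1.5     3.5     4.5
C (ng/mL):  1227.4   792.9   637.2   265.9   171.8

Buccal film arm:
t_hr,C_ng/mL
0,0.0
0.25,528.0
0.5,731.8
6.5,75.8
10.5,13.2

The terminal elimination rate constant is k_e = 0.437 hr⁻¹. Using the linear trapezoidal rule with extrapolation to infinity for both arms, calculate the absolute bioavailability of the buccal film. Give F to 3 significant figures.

F = 0.990

Trapezoidal AUC_0→4.5 (IV):
  [0→1]: (1227.4+792.9)/2 × 1 = 1010.15
  [1→1.5]: (792.9+637.2)/2 × 0.5 = 357.525
  [1.5→3.5]: (637.2+265.9)/2 × 2 = 903.1
  [3.5→4.5]: (265.9+171.8)/2 × 1 = 218.85
  Sum = 2489.625 ng/mL·hr
IV tail: 171.8/0.437 = 393.135; AUC_iv,0→∞ = 2489.625 + 393.135 = 2882.76 ng/mL·hr
Trapezoidal AUC_0→10.5 (buccal film):
  [0→0.25]: (0.0+528.0)/2 × 0.25 = 66.0
  [0.25→0.5]: (528.0+731.8)/2 × 0.25 = 157.475
  [0.5→6.5]: (731.8+75.8)/2 × 6 = 2422.8
  [6.5→10.5]: (75.8+13.2)/2 × 4 = 178.0
  Sum = 2824.275 ng/mL·hr
buccal film tail: 13.2/0.437 = 30.206; AUC_ev,0→∞ = 2824.275 + 30.206 = 2854.481 ng/mL·hr
F = (AUC_ev/D_ev)/(AUC_iv/D_iv) = (2854.481/10)/(2882.76/10) = 285.4481/288.276 = 0.9902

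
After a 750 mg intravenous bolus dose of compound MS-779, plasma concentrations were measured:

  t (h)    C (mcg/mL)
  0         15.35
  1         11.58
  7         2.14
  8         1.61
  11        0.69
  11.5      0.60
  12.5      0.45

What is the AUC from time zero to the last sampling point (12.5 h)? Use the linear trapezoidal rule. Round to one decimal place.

AUC = 60.8 mcg/mL·h

Trapezoidal AUC_0→12.5:
  [0→1]: (15.35+11.58)/2 × 1 = 13.465
  [1→7]: (11.58+2.14)/2 × 6 = 41.16
  [7→8]: (2.14+1.61)/2 × 1 = 1.875
  [8→11]: (1.61+0.69)/2 × 3 = 3.45
  [11→11.5]: (0.69+0.60)/2 × 0.5 = 0.3225
  [11.5→12.5]: (0.60+0.45)/2 × 1 = 0.525
  Sum = 60.7975 mcg/mL·h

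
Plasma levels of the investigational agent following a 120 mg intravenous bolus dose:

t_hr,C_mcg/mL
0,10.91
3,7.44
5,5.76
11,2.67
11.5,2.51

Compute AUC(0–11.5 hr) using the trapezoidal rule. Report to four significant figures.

AUC = 67.31 mcg/mL·hr

Trapezoidal AUC_0→11.5:
  [0→3]: (10.91+7.44)/2 × 3 = 27.525
  [3→5]: (7.44+5.76)/2 × 2 = 13.2
  [5→11]: (5.76+2.67)/2 × 6 = 25.29
  [11→11.5]: (2.67+2.51)/2 × 0.5 = 1.295
  Sum = 67.31 mcg/mL·hr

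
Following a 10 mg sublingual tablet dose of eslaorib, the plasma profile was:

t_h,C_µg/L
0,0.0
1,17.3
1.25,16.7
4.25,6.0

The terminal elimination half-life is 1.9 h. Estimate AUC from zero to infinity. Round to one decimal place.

AUC = 63.4 µg/L·h

Trapezoidal AUC_0→4.25:
  [0→1]: (0.0+17.3)/2 × 1 = 8.65
  [1→1.25]: (17.3+16.7)/2 × 0.25 = 4.25
  [1.25→4.25]: (16.7+6.0)/2 × 3 = 34.05
  Sum = 46.95 µg/L·h
k_e = ln2 / t½ = 0.693147 / 1.9 = 0.3648 h^-1
Extrapolated tail: C_last / k_e = 6.0 / 0.3648 = 16.447
AUC_0→∞ = 46.95 + 16.447 = 63.397 µg/L·h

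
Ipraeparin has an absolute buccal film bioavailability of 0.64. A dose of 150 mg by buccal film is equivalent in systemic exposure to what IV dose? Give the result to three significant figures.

D_iv = 96.0 mg

Systemic exposure from an extravascular dose = F × D_ev, so the equivalent IV dose is F × D_ev.
D_iv = F × D_ev = 0.64 × 150 = 96 mg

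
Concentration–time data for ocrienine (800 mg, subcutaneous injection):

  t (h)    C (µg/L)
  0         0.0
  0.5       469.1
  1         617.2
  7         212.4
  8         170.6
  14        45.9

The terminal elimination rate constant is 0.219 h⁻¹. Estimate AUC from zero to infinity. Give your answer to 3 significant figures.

AUC = 3930 µg/L·h

Trapezoidal AUC_0→14:
  [0→0.5]: (0.0+469.1)/2 × 0.5 = 117.275
  [0.5→1]: (469.1+617.2)/2 × 0.5 = 271.575
  [1→7]: (617.2+212.4)/2 × 6 = 2488.8
  [7→8]: (212.4+170.6)/2 × 1 = 191.5
  [8→14]: (170.6+45.9)/2 × 6 = 649.5
  Sum = 3718.65 µg/L·h
Extrapolated tail: C_last / k_e = 45.9 / 0.219 = 209.589
AUC_0→∞ = 3718.65 + 209.589 = 3928.239 µg/L·h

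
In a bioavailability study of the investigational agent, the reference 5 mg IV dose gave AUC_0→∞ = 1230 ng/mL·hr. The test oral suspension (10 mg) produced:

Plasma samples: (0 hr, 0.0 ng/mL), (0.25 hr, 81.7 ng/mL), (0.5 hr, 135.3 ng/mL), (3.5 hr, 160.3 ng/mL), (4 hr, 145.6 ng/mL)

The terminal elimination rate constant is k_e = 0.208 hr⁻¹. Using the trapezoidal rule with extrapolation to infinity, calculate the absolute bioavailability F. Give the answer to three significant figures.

Trapezoidal AUC_0→4 (oral suspension):
  [0→0.25]: (0.0+81.7)/2 × 0.25 = 10.2125
  [0.25→0.5]: (81.7+135.3)/2 × 0.25 = 27.125
  [0.5→3.5]: (135.3+160.3)/2 × 3 = 443.4
  [3.5→4]: (160.3+145.6)/2 × 0.5 = 76.475
  Sum = 557.2125 ng/mL·hr
Tail: C_last/k_e = 145.6/0.208 = 700.000
AUC_0→∞ (oral suspension) = 557.2125 + 700.000 = 1257.2125 ng/mL·hr
F = (AUC_ev/D_ev)/(AUC_iv/D_iv) = (1257.2125/10)/(1230/5) = 125.72125/246 = 0.5111

F = 0.511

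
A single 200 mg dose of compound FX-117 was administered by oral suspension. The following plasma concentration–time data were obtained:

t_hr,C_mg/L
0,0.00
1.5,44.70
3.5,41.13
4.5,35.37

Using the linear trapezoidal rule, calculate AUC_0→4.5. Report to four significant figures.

Trapezoidal AUC_0→4.5:
  [0→1.5]: (0.00+44.70)/2 × 1.5 = 33.525
  [1.5→3.5]: (44.70+41.13)/2 × 2 = 85.83
  [3.5→4.5]: (41.13+35.37)/2 × 1 = 38.25
  Sum = 157.605 mg/L·hr

AUC = 157.6 mg/L·hr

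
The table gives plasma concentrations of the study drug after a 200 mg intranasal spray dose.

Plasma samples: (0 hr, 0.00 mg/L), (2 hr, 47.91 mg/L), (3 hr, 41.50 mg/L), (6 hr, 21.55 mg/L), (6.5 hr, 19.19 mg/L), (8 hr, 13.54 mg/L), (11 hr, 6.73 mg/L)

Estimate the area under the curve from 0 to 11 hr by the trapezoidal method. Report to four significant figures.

AUC = 252.3 mg/L·hr

Trapezoidal AUC_0→11:
  [0→2]: (0.00+47.91)/2 × 2 = 47.91
  [2→3]: (47.91+41.50)/2 × 1 = 44.705
  [3→6]: (41.50+21.55)/2 × 3 = 94.575
  [6→6.5]: (21.55+19.19)/2 × 0.5 = 10.185
  [6.5→8]: (19.19+13.54)/2 × 1.5 = 24.5475
  [8→11]: (13.54+6.73)/2 × 3 = 30.405
  Sum = 252.3275 mg/L·hr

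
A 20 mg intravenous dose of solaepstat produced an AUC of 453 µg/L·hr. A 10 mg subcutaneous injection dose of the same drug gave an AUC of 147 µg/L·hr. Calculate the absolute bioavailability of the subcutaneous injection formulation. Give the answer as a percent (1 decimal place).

F = (AUC_ev / D_ev) / (AUC_iv / D_iv)
  = (147/10) / (453/20)
  = 14.7 / 22.65 = 0.6490
  = 64.90%

F = 64.9%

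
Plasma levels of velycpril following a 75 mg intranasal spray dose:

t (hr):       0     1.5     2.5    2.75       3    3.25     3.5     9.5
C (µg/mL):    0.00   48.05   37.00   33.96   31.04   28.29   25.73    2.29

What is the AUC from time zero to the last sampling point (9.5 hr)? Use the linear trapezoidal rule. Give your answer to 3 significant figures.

AUC = 194 µg/mL·hr

Trapezoidal AUC_0→9.5:
  [0→1.5]: (0.00+48.05)/2 × 1.5 = 36.0375
  [1.5→2.5]: (48.05+37.00)/2 × 1 = 42.525
  [2.5→2.75]: (37.00+33.96)/2 × 0.25 = 8.87
  [2.75→3]: (33.96+31.04)/2 × 0.25 = 8.125
  [3→3.25]: (31.04+28.29)/2 × 0.25 = 7.41625
  [3.25→3.5]: (28.29+25.73)/2 × 0.25 = 6.7525
  [3.5→9.5]: (25.73+2.29)/2 × 6 = 84.06
  Sum = 193.78625 µg/mL·hr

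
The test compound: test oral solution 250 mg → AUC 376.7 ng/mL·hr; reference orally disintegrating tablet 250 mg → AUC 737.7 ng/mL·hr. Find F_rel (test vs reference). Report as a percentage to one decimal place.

F_rel = 51.1%

F_rel = (AUC_test/D_test) / (AUC_ref/D_ref)
      = (376.7/250) / (737.7/250)
      = 1.5068 / 2.9508 = 0.5106 = 51.06%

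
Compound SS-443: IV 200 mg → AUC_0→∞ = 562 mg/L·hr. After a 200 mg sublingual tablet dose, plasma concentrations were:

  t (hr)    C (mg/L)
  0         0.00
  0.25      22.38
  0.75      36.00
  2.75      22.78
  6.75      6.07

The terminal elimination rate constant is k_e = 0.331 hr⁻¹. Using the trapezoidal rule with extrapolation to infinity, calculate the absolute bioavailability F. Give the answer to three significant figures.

Trapezoidal AUC_0→6.75 (sublingual tablet):
  [0→0.25]: (0.00+22.38)/2 × 0.25 = 2.7975
  [0.25→0.75]: (22.38+36.00)/2 × 0.5 = 14.595
  [0.75→2.75]: (36.00+22.78)/2 × 2 = 58.78
  [2.75→6.75]: (22.78+6.07)/2 × 4 = 57.7
  Sum = 133.8725 mg/L·hr
Tail: C_last/k_e = 6.07/0.331 = 18.338
AUC_0→∞ (sublingual tablet) = 133.8725 + 18.338 = 152.2105 mg/L·hr
F = (AUC_ev/D_ev)/(AUC_iv/D_iv) = (152.2105/200)/(562/200) = 0.7610525/2.81 = 0.2708

F = 0.271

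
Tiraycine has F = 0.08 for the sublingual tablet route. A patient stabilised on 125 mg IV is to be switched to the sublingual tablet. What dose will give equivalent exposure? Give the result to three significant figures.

D_sublingual = 1560 mg

For equal systemic exposure: F × D_ev = D_iv
D_ev = D_iv / F = 125 / 0.08 = 1562.5 mg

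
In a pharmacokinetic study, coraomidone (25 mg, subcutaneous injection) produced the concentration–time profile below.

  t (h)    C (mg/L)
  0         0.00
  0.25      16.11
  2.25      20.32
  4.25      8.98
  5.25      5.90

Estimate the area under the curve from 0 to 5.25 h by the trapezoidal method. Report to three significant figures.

Trapezoidal AUC_0→5.25:
  [0→0.25]: (0.00+16.11)/2 × 0.25 = 2.01375
  [0.25→2.25]: (16.11+20.32)/2 × 2 = 36.43
  [2.25→4.25]: (20.32+8.98)/2 × 2 = 29.3
  [4.25→5.25]: (8.98+5.90)/2 × 1 = 7.44
  Sum = 75.18375 mg/L·h

AUC = 75.2 mg/L·h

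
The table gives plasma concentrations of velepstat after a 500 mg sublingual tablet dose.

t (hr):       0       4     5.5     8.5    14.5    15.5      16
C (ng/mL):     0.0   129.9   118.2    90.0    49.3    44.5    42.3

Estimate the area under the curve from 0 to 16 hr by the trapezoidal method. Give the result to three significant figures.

AUC = 1240 ng/mL·hr

Trapezoidal AUC_0→16:
  [0→4]: (0.0+129.9)/2 × 4 = 259.8
  [4→5.5]: (129.9+118.2)/2 × 1.5 = 186.075
  [5.5→8.5]: (118.2+90.0)/2 × 3 = 312.3
  [8.5→14.5]: (90.0+49.3)/2 × 6 = 417.9
  [14.5→15.5]: (49.3+44.5)/2 × 1 = 46.9
  [15.5→16]: (44.5+42.3)/2 × 0.5 = 21.7
  Sum = 1244.675 ng/mL·hr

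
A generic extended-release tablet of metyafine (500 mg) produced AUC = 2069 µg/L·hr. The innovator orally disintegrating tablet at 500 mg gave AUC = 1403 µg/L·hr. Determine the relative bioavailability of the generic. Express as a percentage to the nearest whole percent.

F_rel = (AUC_test/D_test) / (AUC_ref/D_ref)
      = (2069/500) / (1403/500)
      = 4.138 / 2.806 = 1.4747 = 147.47%

F_rel = 147%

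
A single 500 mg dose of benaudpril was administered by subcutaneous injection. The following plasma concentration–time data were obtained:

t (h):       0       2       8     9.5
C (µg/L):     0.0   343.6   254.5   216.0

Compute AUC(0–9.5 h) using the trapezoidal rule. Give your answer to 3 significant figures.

AUC = 2490 µg/L·h

Trapezoidal AUC_0→9.5:
  [0→2]: (0.0+343.6)/2 × 2 = 343.6
  [2→8]: (343.6+254.5)/2 × 6 = 1794.3
  [8→9.5]: (254.5+216.0)/2 × 1.5 = 352.875
  Sum = 2490.775 µg/L·h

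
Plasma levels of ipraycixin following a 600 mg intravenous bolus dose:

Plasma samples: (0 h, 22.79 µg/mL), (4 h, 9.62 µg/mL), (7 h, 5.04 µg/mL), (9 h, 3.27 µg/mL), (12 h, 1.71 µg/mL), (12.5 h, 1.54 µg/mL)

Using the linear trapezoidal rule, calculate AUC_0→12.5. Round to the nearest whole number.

Trapezoidal AUC_0→12.5:
  [0→4]: (22.79+9.62)/2 × 4 = 64.82
  [4→7]: (9.62+5.04)/2 × 3 = 21.99
  [7→9]: (5.04+3.27)/2 × 2 = 8.31
  [9→12]: (3.27+1.71)/2 × 3 = 7.47
  [12→12.5]: (1.71+1.54)/2 × 0.5 = 0.8125
  Sum = 103.4025 µg/mL·h

AUC = 103 µg/mL·h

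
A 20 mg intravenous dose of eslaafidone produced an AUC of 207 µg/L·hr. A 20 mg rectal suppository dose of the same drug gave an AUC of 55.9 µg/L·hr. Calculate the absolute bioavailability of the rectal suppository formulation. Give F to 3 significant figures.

F = 0.270

F = (AUC_ev / D_ev) / (AUC_iv / D_iv)
  = (55.9/20) / (207/20)
  = 2.795 / 10.35 = 0.2700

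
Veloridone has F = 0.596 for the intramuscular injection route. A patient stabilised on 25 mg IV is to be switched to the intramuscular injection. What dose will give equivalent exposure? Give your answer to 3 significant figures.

For equal systemic exposure: F × D_ev = D_iv
D_ev = D_iv / F = 25 / 0.596 = 41.9463 mg

D_intramuscular = 41.9 mg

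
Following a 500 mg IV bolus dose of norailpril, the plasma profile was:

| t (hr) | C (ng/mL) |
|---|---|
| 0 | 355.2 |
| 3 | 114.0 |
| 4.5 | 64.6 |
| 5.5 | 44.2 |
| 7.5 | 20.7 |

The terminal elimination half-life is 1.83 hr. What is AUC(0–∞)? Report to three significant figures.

Trapezoidal AUC_0→7.5:
  [0→3]: (355.2+114.0)/2 × 3 = 703.8
  [3→4.5]: (114.0+64.6)/2 × 1.5 = 133.95
  [4.5→5.5]: (64.6+44.2)/2 × 1 = 54.4
  [5.5→7.5]: (44.2+20.7)/2 × 2 = 64.9
  Sum = 957.05 ng/mL·hr
k_e = ln2 / t½ = 0.693147 / 1.83 = 0.3788 hr^-1
Extrapolated tail: C_last / k_e = 20.7 / 0.3788 = 54.646
AUC_0→∞ = 957.05 + 54.646 = 1011.696 ng/mL·hr

AUC = 1010 ng/mL·hr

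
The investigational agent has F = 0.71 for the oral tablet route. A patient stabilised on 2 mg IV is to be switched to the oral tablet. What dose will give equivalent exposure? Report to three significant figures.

D_oral = 2.82 mg

For equal systemic exposure: F × D_ev = D_iv
D_ev = D_iv / F = 2 / 0.71 = 2.8169 mg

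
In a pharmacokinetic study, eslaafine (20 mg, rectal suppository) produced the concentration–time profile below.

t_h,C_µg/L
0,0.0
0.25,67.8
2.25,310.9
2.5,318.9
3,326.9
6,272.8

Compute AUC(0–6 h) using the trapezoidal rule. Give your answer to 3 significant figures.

AUC = 1530 µg/L·h

Trapezoidal AUC_0→6:
  [0→0.25]: (0.0+67.8)/2 × 0.25 = 8.475
  [0.25→2.25]: (67.8+310.9)/2 × 2 = 378.7
  [2.25→2.5]: (310.9+318.9)/2 × 0.25 = 78.725
  [2.5→3]: (318.9+326.9)/2 × 0.5 = 161.45
  [3→6]: (326.9+272.8)/2 × 3 = 899.55
  Sum = 1526.9 µg/L·h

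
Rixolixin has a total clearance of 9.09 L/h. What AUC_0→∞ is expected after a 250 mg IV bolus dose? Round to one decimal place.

AUC_0→∞ = Dose_iv / CL
        = 250 / 9.09 = 27.5028 mg/L·h

AUC = 27.5 mg/L·h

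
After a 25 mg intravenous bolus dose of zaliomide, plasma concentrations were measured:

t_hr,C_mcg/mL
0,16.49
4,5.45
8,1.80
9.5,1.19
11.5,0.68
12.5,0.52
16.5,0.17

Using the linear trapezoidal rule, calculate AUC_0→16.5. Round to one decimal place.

Trapezoidal AUC_0→16.5:
  [0→4]: (16.49+5.45)/2 × 4 = 43.88
  [4→8]: (5.45+1.80)/2 × 4 = 14.5
  [8→9.5]: (1.80+1.19)/2 × 1.5 = 2.2425
  [9.5→11.5]: (1.19+0.68)/2 × 2 = 1.87
  [11.5→12.5]: (0.68+0.52)/2 × 1 = 0.6
  [12.5→16.5]: (0.52+0.17)/2 × 4 = 1.38
  Sum = 64.4725 mcg/mL·hr

AUC = 64.5 mcg/mL·hr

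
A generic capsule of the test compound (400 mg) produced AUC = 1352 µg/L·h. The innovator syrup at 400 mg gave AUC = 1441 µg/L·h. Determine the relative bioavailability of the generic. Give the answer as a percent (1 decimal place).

F_rel = (AUC_test/D_test) / (AUC_ref/D_ref)
      = (1352/400) / (1441/400)
      = 3.38 / 3.6025 = 0.9382 = 93.82%

F_rel = 93.8%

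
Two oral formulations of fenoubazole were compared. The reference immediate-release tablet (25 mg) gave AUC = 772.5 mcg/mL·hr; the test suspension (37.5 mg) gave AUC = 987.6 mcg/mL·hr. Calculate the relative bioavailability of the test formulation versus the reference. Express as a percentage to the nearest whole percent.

F_rel = (AUC_test/D_test) / (AUC_ref/D_ref)
      = (987.6/37.5) / (772.5/25)
      = 26.336 / 30.9 = 0.8523 = 85.23%

F_rel = 85%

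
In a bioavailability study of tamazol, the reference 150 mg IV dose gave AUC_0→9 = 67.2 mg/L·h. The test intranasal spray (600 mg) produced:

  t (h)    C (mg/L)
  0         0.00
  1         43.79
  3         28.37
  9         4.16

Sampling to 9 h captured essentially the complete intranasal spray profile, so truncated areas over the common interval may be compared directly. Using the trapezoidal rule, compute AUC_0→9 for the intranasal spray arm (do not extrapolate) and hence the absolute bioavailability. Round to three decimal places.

Trapezoidal AUC_0→9 (intranasal spray):
  [0→1]: (0.00+43.79)/2 × 1 = 21.895
  [1→3]: (43.79+28.37)/2 × 2 = 72.16
  [3→9]: (28.37+4.16)/2 × 6 = 97.59
  Sum = 191.645 mg/L·h
F = (AUC_ev/D_ev)/(AUC_iv/D_iv) = (191.645/600)/(67.2/150) = 0.319408/0.448 = 0.7130

F = 0.713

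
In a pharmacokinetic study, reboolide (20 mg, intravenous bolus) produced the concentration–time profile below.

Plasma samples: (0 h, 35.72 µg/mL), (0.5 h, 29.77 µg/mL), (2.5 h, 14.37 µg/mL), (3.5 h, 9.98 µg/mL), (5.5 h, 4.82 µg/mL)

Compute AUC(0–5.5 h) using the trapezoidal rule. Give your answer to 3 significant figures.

AUC = 87.5 µg/mL·h

Trapezoidal AUC_0→5.5:
  [0→0.5]: (35.72+29.77)/2 × 0.5 = 16.3725
  [0.5→2.5]: (29.77+14.37)/2 × 2 = 44.14
  [2.5→3.5]: (14.37+9.98)/2 × 1 = 12.175
  [3.5→5.5]: (9.98+4.82)/2 × 2 = 14.8
  Sum = 87.4875 µg/mL·h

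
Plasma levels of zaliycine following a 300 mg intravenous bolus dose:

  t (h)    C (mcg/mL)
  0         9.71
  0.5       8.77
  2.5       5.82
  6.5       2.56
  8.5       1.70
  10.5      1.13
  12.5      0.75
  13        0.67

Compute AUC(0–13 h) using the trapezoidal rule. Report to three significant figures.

AUC = 45.3 mcg/mL·h

Trapezoidal AUC_0→13:
  [0→0.5]: (9.71+8.77)/2 × 0.5 = 4.62
  [0.5→2.5]: (8.77+5.82)/2 × 2 = 14.59
  [2.5→6.5]: (5.82+2.56)/2 × 4 = 16.76
  [6.5→8.5]: (2.56+1.70)/2 × 2 = 4.26
  [8.5→10.5]: (1.70+1.13)/2 × 2 = 2.83
  [10.5→12.5]: (1.13+0.75)/2 × 2 = 1.88
  [12.5→13]: (0.75+0.67)/2 × 0.5 = 0.355
  Sum = 45.295 mcg/mL·h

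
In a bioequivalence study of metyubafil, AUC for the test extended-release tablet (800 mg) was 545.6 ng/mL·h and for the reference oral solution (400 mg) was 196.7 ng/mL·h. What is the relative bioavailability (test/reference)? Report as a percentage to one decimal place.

F_rel = (AUC_test/D_test) / (AUC_ref/D_ref)
      = (545.6/800) / (196.7/400)
      = 0.682 / 0.49175 = 1.3869 = 138.69%

F_rel = 138.7%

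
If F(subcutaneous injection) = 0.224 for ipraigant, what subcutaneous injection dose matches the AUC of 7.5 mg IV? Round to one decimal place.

For equal systemic exposure: F × D_ev = D_iv
D_ev = D_iv / F = 7.5 / 0.224 = 33.4821 mg

D_subcutaneous = 33.5 mg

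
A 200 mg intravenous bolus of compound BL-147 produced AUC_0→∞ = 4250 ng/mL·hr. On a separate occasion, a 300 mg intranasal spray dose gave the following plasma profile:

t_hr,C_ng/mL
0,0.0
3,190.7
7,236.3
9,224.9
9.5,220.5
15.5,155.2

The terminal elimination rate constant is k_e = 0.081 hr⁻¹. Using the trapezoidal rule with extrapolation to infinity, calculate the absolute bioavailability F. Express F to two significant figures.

F = 0.75

Trapezoidal AUC_0→15.5 (intranasal spray):
  [0→3]: (0.0+190.7)/2 × 3 = 286.05
  [3→7]: (190.7+236.3)/2 × 4 = 854.0
  [7→9]: (236.3+224.9)/2 × 2 = 461.2
  [9→9.5]: (224.9+220.5)/2 × 0.5 = 111.35
  [9.5→15.5]: (220.5+155.2)/2 × 6 = 1127.1
  Sum = 2839.7 ng/mL·hr
Tail: C_last/k_e = 155.2/0.081 = 1916.049
AUC_0→∞ (intranasal spray) = 2839.7 + 1916.049 = 4755.749 ng/mL·hr
F = (AUC_ev/D_ev)/(AUC_iv/D_iv) = (4755.749/300)/(4250/200) = 15.8525/21.25 = 0.7460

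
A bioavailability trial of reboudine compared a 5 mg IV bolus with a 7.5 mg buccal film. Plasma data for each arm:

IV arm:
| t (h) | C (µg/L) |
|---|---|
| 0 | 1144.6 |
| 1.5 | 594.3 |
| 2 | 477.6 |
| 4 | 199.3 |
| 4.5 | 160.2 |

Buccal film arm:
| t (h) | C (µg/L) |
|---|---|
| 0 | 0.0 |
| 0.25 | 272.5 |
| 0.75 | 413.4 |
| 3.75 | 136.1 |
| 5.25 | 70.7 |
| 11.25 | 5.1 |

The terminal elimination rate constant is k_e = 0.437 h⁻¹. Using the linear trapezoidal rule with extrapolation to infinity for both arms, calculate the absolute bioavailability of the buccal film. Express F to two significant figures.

Trapezoidal AUC_0→4.5 (IV):
  [0→1.5]: (1144.6+594.3)/2 × 1.5 = 1304.175
  [1.5→2]: (594.3+477.6)/2 × 0.5 = 267.975
  [2→4]: (477.6+199.3)/2 × 2 = 676.9
  [4→4.5]: (199.3+160.2)/2 × 0.5 = 89.875
  Sum = 2338.925 µg/L·h
IV tail: 160.2/0.437 = 366.590; AUC_iv,0→∞ = 2338.925 + 366.590 = 2705.515 µg/L·h
Trapezoidal AUC_0→11.25 (buccal film):
  [0→0.25]: (0.0+272.5)/2 × 0.25 = 34.0625
  [0.25→0.75]: (272.5+413.4)/2 × 0.5 = 171.475
  [0.75→3.75]: (413.4+136.1)/2 × 3 = 824.25
  [3.75→5.25]: (136.1+70.7)/2 × 1.5 = 155.1
  [5.25→11.25]: (70.7+5.1)/2 × 6 = 227.4
  Sum = 1412.2875 µg/L·h
buccal film tail: 5.1/0.437 = 11.670; AUC_ev,0→∞ = 1412.2875 + 11.670 = 1423.9575 µg/L·h
F = (AUC_ev/D_ev)/(AUC_iv/D_iv) = (1423.9575/7.5)/(2705.515/5) = 189.861/541.103 = 0.3509

F = 0.35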